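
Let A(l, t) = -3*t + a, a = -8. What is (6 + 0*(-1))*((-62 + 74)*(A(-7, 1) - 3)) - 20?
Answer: -1028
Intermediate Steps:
A(l, t) = -8 - 3*t (A(l, t) = -3*t - 8 = -8 - 3*t)
(6 + 0*(-1))*((-62 + 74)*(A(-7, 1) - 3)) - 20 = (6 + 0*(-1))*((-62 + 74)*((-8 - 3*1) - 3)) - 20 = (6 + 0)*(12*((-8 - 3) - 3)) - 20 = 6*(12*(-11 - 3)) - 20 = 6*(12*(-14)) - 20 = 6*(-168) - 20 = -1008 - 20 = -1028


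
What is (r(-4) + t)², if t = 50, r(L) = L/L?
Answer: 2601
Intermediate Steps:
r(L) = 1
(r(-4) + t)² = (1 + 50)² = 51² = 2601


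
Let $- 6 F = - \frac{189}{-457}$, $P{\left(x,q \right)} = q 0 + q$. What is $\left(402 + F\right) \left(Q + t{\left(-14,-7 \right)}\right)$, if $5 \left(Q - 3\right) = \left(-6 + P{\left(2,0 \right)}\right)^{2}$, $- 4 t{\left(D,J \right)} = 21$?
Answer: $\frac{7273827}{3656} \approx 1989.6$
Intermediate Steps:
$t{\left(D,J \right)} = - \frac{21}{4}$ ($t{\left(D,J \right)} = \left(- \frac{1}{4}\right) 21 = - \frac{21}{4}$)
$P{\left(x,q \right)} = q$ ($P{\left(x,q \right)} = 0 + q = q$)
$Q = \frac{51}{5}$ ($Q = 3 + \frac{\left(-6 + 0\right)^{2}}{5} = 3 + \frac{\left(-6\right)^{2}}{5} = 3 + \frac{1}{5} \cdot 36 = 3 + \frac{36}{5} = \frac{51}{5} \approx 10.2$)
$F = - \frac{63}{914}$ ($F = - \frac{\left(-189\right) \frac{1}{-457}}{6} = - \frac{\left(-189\right) \left(- \frac{1}{457}\right)}{6} = \left(- \frac{1}{6}\right) \frac{189}{457} = - \frac{63}{914} \approx -0.068928$)
$\left(402 + F\right) \left(Q + t{\left(-14,-7 \right)}\right) = \left(402 - \frac{63}{914}\right) \left(\frac{51}{5} - \frac{21}{4}\right) = \frac{367365}{914} \cdot \frac{99}{20} = \frac{7273827}{3656}$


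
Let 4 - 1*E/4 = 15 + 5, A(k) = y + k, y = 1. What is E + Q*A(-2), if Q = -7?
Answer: -57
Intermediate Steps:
A(k) = 1 + k
E = -64 (E = 16 - 4*(15 + 5) = 16 - 4*20 = 16 - 80 = -64)
E + Q*A(-2) = -64 - 7*(1 - 2) = -64 - 7*(-1) = -64 + 7 = -57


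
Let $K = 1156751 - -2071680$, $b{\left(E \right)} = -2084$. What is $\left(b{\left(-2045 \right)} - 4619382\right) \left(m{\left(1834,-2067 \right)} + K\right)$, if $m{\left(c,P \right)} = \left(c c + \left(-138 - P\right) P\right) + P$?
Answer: $-12028183264482$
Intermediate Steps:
$m{\left(c,P \right)} = P + c^{2} + P \left(-138 - P\right)$ ($m{\left(c,P \right)} = \left(c^{2} + P \left(-138 - P\right)\right) + P = P + c^{2} + P \left(-138 - P\right)$)
$K = 3228431$ ($K = 1156751 + 2071680 = 3228431$)
$\left(b{\left(-2045 \right)} - 4619382\right) \left(m{\left(1834,-2067 \right)} + K\right) = \left(-2084 - 4619382\right) \left(\left(1834^{2} - \left(-2067\right)^{2} - -283179\right) + 3228431\right) = - 4621466 \left(\left(3363556 - 4272489 + 283179\right) + 3228431\right) = - 4621466 \left(-625754 + 3228431\right) = \left(-4621466\right) 2602677 = -12028183264482$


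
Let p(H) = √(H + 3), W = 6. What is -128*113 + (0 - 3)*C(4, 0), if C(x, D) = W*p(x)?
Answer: -14464 - 18*√7 ≈ -14512.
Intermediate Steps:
p(H) = √(3 + H)
C(x, D) = 6*√(3 + x)
-128*113 + (0 - 3)*C(4, 0) = -128*113 + (0 - 3)*(6*√(3 + 4)) = -14464 - 18*√7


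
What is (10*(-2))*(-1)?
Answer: 20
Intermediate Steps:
(10*(-2))*(-1) = -20*(-1) = 20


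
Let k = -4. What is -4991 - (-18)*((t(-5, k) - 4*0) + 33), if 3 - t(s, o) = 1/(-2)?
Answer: -4334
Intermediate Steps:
t(s, o) = 7/2 (t(s, o) = 3 - 1/(-2) = 3 - 1*(-1/2) = 3 + 1/2 = 7/2)
-4991 - (-18)*((t(-5, k) - 4*0) + 33) = -4991 - (-18)*((7/2 - 4*0) + 33) = -4991 - (-18)*((7/2 + 0) + 33) = -4991 - (-18)*(7/2 + 33) = -4991 - (-18)*73/2 = -4991 - 1*(-657) = -4991 + 657 = -4334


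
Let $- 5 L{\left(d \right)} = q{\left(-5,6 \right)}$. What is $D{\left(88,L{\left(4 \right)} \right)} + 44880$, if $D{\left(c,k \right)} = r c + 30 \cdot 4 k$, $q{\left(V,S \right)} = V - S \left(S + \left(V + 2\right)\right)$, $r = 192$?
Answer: $62328$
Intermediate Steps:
$q{\left(V,S \right)} = V - S \left(2 + S + V\right)$ ($q{\left(V,S \right)} = V - S \left(S + \left(2 + V\right)\right) = V - S \left(2 + S + V\right)$)
$L{\left(d \right)} = \frac{23}{5}$ ($L{\left(d \right)} = - \frac{-5 - 6^{2} - 12 - 6 \left(-5\right)}{5} = - \frac{-5 - 36 - 12 + 30}{5} = \left(- \frac{1}{5}\right) \left(-23\right) = \frac{23}{5}$)
$D{\left(c,k \right)} = 120 k + 192 c$ ($D{\left(c,k \right)} = 192 c + 30 \cdot 4 k = 192 c + 120 k = 120 k + 192 c$)
$D{\left(88,L{\left(4 \right)} \right)} + 44880 = \left(120 \cdot \frac{23}{5} + 192 \cdot 88\right) + 44880 = \left(552 + 16896\right) + 44880 = 17448 + 44880 = 62328$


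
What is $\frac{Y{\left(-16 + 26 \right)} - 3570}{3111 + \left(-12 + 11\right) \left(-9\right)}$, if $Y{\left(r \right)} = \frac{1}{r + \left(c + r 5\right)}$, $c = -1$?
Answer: $- \frac{210629}{184080} \approx -1.1442$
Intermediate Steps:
$Y{\left(r \right)} = \frac{1}{-1 + 6 r}$ ($Y{\left(r \right)} = \frac{1}{r + \left(-1 + r 5\right)} = \frac{1}{r + \left(-1 + 5 r\right)} = \frac{1}{-1 + 6 r}$)
$\frac{Y{\left(-16 + 26 \right)} - 3570}{3111 + \left(-12 + 11\right) \left(-9\right)} = \frac{\frac{1}{-1 + 6 \left(-16 + 26\right)} - 3570}{3111 + \left(-12 + 11\right) \left(-9\right)} = \frac{\frac{1}{-1 + 6 \cdot 10} - 3570}{3111 - -9} = \frac{\frac{1}{-1 + 60} - 3570}{3111 + 9} = \frac{\frac{1}{59} - 3570}{3120} = \left(\frac{1}{59} - 3570\right) \frac{1}{3120} = \left(- \frac{210629}{59}\right) \frac{1}{3120} = - \frac{210629}{184080}$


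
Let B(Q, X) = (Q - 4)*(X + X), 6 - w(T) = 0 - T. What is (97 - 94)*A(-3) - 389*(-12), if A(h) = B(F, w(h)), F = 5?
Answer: 4686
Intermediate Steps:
w(T) = 6 + T (w(T) = 6 - (0 - T) = 6 - (-1)*T = 6 + T)
B(Q, X) = 2*X*(-4 + Q) (B(Q, X) = (-4 + Q)*(2*X) = 2*X*(-4 + Q))
A(h) = 12 + 2*h (A(h) = 2*(6 + h)*(-4 + 5) = 2*(6 + h)*1 = 12 + 2*h)
(97 - 94)*A(-3) - 389*(-12) = (97 - 94)*(12 + 2*(-3)) - 389*(-12) = 3*(12 - 6) + 4668 = 3*6 + 4668 = 18 + 4668 = 4686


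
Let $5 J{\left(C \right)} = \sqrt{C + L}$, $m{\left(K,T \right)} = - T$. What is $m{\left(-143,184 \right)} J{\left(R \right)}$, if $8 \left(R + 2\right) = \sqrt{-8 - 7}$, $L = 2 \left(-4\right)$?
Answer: $- \frac{46 \sqrt{-160 + 2 i \sqrt{15}}}{5} \approx -2.8161 - 116.41 i$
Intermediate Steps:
$L = -8$
$R = -2 + \frac{i \sqrt{15}}{8}$ ($R = -2 + \frac{\sqrt{-8 - 7}}{8} = -2 + \frac{\sqrt{-15}}{8} = -2 + \frac{i \sqrt{15}}{8} \approx -2.0 + 0.48412 i$)
$J{\left(C \right)} = \frac{\sqrt{-8 + C}}{5}$ ($J{\left(C \right)} = \frac{\sqrt{C - 8}}{5} = \frac{\sqrt{-8 + C}}{5}$)
$m{\left(-143,184 \right)} J{\left(R \right)} = \left(-1\right) 184 \frac{\sqrt{-8 - \left(2 - \frac{i \sqrt{15}}{8}\right)}}{5} = - 184 \frac{\sqrt{-10 + \frac{i \sqrt{15}}{8}}}{5} = - \frac{184 \sqrt{-10 + \frac{i \sqrt{15}}{8}}}{5}$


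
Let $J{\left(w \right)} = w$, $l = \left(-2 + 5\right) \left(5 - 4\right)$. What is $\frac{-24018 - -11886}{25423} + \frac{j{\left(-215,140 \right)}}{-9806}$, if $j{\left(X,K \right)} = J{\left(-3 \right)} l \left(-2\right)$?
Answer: $- \frac{59712003}{124648969} \approx -0.47904$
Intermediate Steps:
$l = 3$ ($l = 3 \cdot 1 = 3$)
$j{\left(X,K \right)} = 18$ ($j{\left(X,K \right)} = \left(-3\right) 3 \left(-2\right) = \left(-9\right) \left(-2\right) = 18$)
$\frac{-24018 - -11886}{25423} + \frac{j{\left(-215,140 \right)}}{-9806} = \frac{-24018 - -11886}{25423} + \frac{18}{-9806} = \left(-24018 + 11886\right) \frac{1}{25423} + 18 \left(- \frac{1}{9806}\right) = \left(-12132\right) \frac{1}{25423} - \frac{9}{4903} = - \frac{12132}{25423} - \frac{9}{4903} = - \frac{59712003}{124648969}$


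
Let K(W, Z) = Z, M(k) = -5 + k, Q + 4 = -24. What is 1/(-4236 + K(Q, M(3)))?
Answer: -1/4238 ≈ -0.00023596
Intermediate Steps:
Q = -28 (Q = -4 - 24 = -28)
1/(-4236 + K(Q, M(3))) = 1/(-4236 + (-5 + 3)) = 1/(-4236 - 2) = 1/(-4238) = -1/4238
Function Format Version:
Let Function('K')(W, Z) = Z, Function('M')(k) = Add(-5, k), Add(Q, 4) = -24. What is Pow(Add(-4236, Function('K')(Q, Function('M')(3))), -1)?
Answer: Rational(-1, 4238) ≈ -0.00023596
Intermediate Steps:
Q = -28 (Q = Add(-4, -24) = -28)
Pow(Add(-4236, Function('K')(Q, Function('M')(3))), -1) = Pow(Add(-4236, Add(-5, 3)), -1) = Pow(Add(-4236, -2), -1) = Pow(-4238, -1) = Rational(-1, 4238)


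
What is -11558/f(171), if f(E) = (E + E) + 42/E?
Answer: -329403/9754 ≈ -33.771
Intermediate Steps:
f(E) = 2*E + 42/E
-11558/f(171) = -11558/(2*171 + 42/171) = -11558/(342 + 42*(1/171)) = -11558/(342 + 14/57) = -11558/19508/57 = -11558*57/19508 = -1*329403/9754 = -329403/9754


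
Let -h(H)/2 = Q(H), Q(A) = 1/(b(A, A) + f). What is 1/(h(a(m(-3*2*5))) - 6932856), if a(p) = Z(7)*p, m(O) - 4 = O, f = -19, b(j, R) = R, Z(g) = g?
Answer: -201/1393504054 ≈ -1.4424e-7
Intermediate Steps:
m(O) = 4 + O
a(p) = 7*p
Q(A) = 1/(-19 + A) (Q(A) = 1/(A - 19) = 1/(-19 + A))
h(H) = -2/(-19 + H)
1/(h(a(m(-3*2*5))) - 6932856) = 1/(-2/(-19 + 7*(4 - 3*2*5)) - 6932856) = 1/(-2/(-19 + 7*(4 - 6*5)) - 6932856) = 1/(-2/(-19 + 7*(4 - 30)) - 6932856) = 1/(-2/(-19 + 7*(-26)) - 6932856) = 1/(-2/(-19 - 182) - 6932856) = 1/(-2/(-201) - 6932856) = 1/(-2*(-1/201) - 6932856) = 1/(2/201 - 6932856) = 1/(-1393504054/201) = -201/1393504054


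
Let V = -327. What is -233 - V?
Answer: 94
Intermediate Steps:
-233 - V = -233 - 1*(-327) = -233 + 327 = 94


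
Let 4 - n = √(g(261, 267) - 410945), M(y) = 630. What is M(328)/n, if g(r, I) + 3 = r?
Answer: 840/136901 + 210*I*√410687/136901 ≈ 0.0061358 + 0.98303*I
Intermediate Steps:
g(r, I) = -3 + r
n = 4 - I*√410687 (n = 4 - √((-3 + 261) - 410945) = 4 - √(258 - 410945) = 4 - √(-410687) = 4 - I*√410687 ≈ 4.0 - 640.85*I)
M(328)/n = 630/(4 - I*√410687)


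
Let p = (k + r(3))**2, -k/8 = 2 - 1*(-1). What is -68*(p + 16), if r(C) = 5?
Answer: -25636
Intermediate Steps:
k = -24 (k = -8*(2 - 1*(-1)) = -8*(2 + 1) = -8*3 = -24)
p = 361 (p = (-24 + 5)**2 = (-19)**2 = 361)
-68*(p + 16) = -68*(361 + 16) = -68*377 = -25636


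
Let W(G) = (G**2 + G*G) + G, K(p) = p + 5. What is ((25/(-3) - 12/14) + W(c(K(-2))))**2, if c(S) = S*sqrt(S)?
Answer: 897388/441 + 1882*sqrt(3)/7 ≈ 2500.6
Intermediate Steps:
K(p) = 5 + p
c(S) = S**(3/2)
W(G) = G + 2*G**2 (W(G) = (G**2 + G**2) + G = 2*G**2 + G = G + 2*G**2)
((25/(-3) - 12/14) + W(c(K(-2))))**2 = ((25/(-3) - 12/14) + (5 - 2)**(3/2)*(1 + 2*(5 - 2)**(3/2)))**2 = ((25*(-1/3) - 12*1/14) + 3**(3/2)*(1 + 2*3**(3/2)))**2 = ((-25/3 - 6/7) + (3*sqrt(3))*(1 + 2*(3*sqrt(3))))**2 = (-193/21 + (3*sqrt(3))*(1 + 6*sqrt(3)))**2 = (-193/21 + 3*sqrt(3)*(1 + 6*sqrt(3)))**2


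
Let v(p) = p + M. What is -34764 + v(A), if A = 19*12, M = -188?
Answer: -34724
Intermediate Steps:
A = 228
v(p) = -188 + p (v(p) = p - 188 = -188 + p)
-34764 + v(A) = -34764 + (-188 + 228) = -34764 + 40 = -34724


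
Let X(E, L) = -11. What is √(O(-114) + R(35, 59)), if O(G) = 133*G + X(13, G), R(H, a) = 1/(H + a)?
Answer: I*√134068534/94 ≈ 123.18*I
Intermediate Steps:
O(G) = -11 + 133*G (O(G) = 133*G - 11 = -11 + 133*G)
√(O(-114) + R(35, 59)) = √((-11 + 133*(-114)) + 1/(35 + 59)) = √((-11 - 15162) + 1/94) = √(-15173 + 1/94) = √(-1426261/94) = I*√134068534/94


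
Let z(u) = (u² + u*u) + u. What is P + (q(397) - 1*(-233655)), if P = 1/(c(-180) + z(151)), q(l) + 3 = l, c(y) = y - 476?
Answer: 10554907754/45097 ≈ 2.3405e+5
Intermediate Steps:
c(y) = -476 + y
q(l) = -3 + l
z(u) = u + 2*u² (z(u) = (u² + u²) + u = 2*u² + u = u + 2*u²)
P = 1/45097 (P = 1/((-476 - 180) + 151*(1 + 2*151)) = 1/(-656 + 151*(1 + 302)) = 1/(-656 + 151*303) = 1/(-656 + 45753) = 1/45097 ≈ 2.2174e-5)
P + (q(397) - 1*(-233655)) = 1/45097 + ((-3 + 397) - 1*(-233655)) = 1/45097 + (394 + 233655) = 1/45097 + 234049 = 10554907754/45097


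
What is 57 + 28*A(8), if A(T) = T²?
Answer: 1849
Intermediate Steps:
57 + 28*A(8) = 57 + 28*8² = 57 + 28*64 = 57 + 1792 = 1849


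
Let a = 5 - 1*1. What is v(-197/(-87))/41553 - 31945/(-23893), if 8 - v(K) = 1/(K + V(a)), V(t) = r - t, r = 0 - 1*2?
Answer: 431472640616/322668394425 ≈ 1.3372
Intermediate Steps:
a = 4 (a = 5 - 1 = 4)
r = -2 (r = 0 - 2 = -2)
V(t) = -2 - t
v(K) = 8 - 1/(-6 + K) (v(K) = 8 - 1/(K + (-2 - 1*4)) = 8 - 1/(K + (-2 - 4)) = 8 - 1/(K - 6) = 8 - 1/(-6 + K))
v(-197/(-87))/41553 - 31945/(-23893) = ((-49 + 8*(-197/(-87)))/(-6 - 197/(-87)))/41553 - 31945/(-23893) = ((-49 + 8*(-197*(-1/87)))/(-6 - 197*(-1/87)))*(1/41553) - 31945*(-1/23893) = ((-49 + 8*(197/87))/(-6 + 197/87))*(1/41553) + 31945/23893 = ((-49 + 1576/87)/(-325/87))*(1/41553) + 31945/23893 = -87/325*(-2687/87)*(1/41553) + 31945/23893 = (2687/325)*(1/41553) + 31945/23893 = 2687/13504725 + 31945/23893 = 431472640616/322668394425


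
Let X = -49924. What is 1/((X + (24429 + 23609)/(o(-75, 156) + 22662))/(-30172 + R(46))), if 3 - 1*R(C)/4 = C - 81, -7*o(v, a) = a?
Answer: 2378754780/3955759703 ≈ 0.60134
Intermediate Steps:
o(v, a) = -a/7
R(C) = 336 - 4*C (R(C) = 12 - 4*(C - 81) = 12 - 4*(-81 + C) = 12 + (324 - 4*C) = 336 - 4*C)
1/((X + (24429 + 23609)/(o(-75, 156) + 22662))/(-30172 + R(46))) = 1/((-49924 + (24429 + 23609)/(-⅐*156 + 22662))/(-30172 + (336 - 4*46))) = 1/((-49924 + 48038/(-156/7 + 22662))/(-30172 + (336 - 184))) = 1/((-49924 + 48038/(158478/7))/(-30172 + 152)) = 1/((-49924 + 48038*(7/158478))/(-30020)) = 1/((-49924 + 168133/79239)*(-1/30020)) = 1/(-3955759703/79239*(-1/30020)) = 1/(3955759703/2378754780) = 2378754780/3955759703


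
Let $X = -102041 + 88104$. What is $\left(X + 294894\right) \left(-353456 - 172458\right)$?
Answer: $-147759219698$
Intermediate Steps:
$X = -13937$
$\left(X + 294894\right) \left(-353456 - 172458\right) = \left(-13937 + 294894\right) \left(-353456 - 172458\right) = 280957 \left(-525914\right) = -147759219698$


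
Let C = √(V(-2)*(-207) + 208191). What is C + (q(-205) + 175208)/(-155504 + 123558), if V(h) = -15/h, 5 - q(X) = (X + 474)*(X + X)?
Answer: -285503/31946 + √826554/2 ≈ 445.64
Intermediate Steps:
q(X) = 5 - 2*X*(474 + X) (q(X) = 5 - (X + 474)*(X + X) = 5 - (474 + X)*2*X = 5 - 2*X*(474 + X))
C = √826554/2 (C = √(-15/(-2)*(-207) + 208191) = √(-15*(-½)*(-207) + 208191) = √((15/2)*(-207) + 208191) = √(-3105/2 + 208191) = √(413277/2) = √826554/2 ≈ 454.58)
C + (q(-205) + 175208)/(-155504 + 123558) = √826554/2 + ((5 - 948*(-205) - 2*(-205)²) + 175208)/(-155504 + 123558) = √826554/2 + ((5 + 194340 - 2*42025) + 175208)/(-31946) = √826554/2 + ((5 + 194340 - 84050) + 175208)*(-1/31946) = √826554/2 + (110295 + 175208)*(-1/31946) = √826554/2 + 285503*(-1/31946) = √826554/2 - 285503/31946 = -285503/31946 + √826554/2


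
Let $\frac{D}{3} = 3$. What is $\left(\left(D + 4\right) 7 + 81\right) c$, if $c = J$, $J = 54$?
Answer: $9288$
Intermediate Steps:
$D = 9$ ($D = 3 \cdot 3 = 9$)
$c = 54$
$\left(\left(D + 4\right) 7 + 81\right) c = \left(\left(9 + 4\right) 7 + 81\right) 54 = \left(13 \cdot 7 + 81\right) 54 = \left(91 + 81\right) 54 = 172 \cdot 54 = 9288$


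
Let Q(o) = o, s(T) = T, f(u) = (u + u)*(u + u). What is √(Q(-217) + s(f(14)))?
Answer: 9*√7 ≈ 23.812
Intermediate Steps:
f(u) = 4*u² (f(u) = (2*u)*(2*u) = 4*u²)
√(Q(-217) + s(f(14))) = √(-217 + 4*14²) = √(-217 + 4*196) = √(-217 + 784) = √567 = 9*√7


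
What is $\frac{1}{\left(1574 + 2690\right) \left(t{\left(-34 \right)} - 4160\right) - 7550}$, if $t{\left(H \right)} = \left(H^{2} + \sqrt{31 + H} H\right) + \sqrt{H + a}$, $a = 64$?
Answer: $- \frac{1}{12816606 - 4264 \sqrt{30} + 144976 i \sqrt{3}} \approx -7.8136 \cdot 10^{-8} + 1.5337 \cdot 10^{-9} i$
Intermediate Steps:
$t{\left(H \right)} = H^{2} + \sqrt{64 + H} + H \sqrt{31 + H}$ ($t{\left(H \right)} = \left(H^{2} + \sqrt{31 + H} H\right) + \sqrt{H + 64} = \left(H^{2} + H \sqrt{31 + H}\right) + \sqrt{64 + H} = H^{2} + \sqrt{64 + H} + H \sqrt{31 + H}$)
$\frac{1}{\left(1574 + 2690\right) \left(t{\left(-34 \right)} - 4160\right) - 7550} = \frac{1}{\left(1574 + 2690\right) \left(\left(\left(-34\right)^{2} + \sqrt{64 - 34} - 34 \sqrt{31 - 34}\right) - 4160\right) - 7550} = \frac{1}{4264 \left(\left(1156 + \sqrt{30} - 34 \sqrt{-3}\right) - 4160\right) - 7550} = \frac{1}{4264 \left(\left(1156 + \sqrt{30} - 34 i \sqrt{3}\right) - 4160\right) - 7550} = \frac{1}{4264 \left(-3004 + \sqrt{30} - 34 i \sqrt{3}\right) - 7550} = \frac{1}{\left(-12809056 + 4264 \sqrt{30} - 144976 i \sqrt{3}\right) - 7550} = \frac{1}{-12816606 + 4264 \sqrt{30} - 144976 i \sqrt{3}}$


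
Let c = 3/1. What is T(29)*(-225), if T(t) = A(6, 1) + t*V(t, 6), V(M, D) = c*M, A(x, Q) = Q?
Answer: -567900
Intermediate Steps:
c = 3 (c = 3*1 = 3)
V(M, D) = 3*M
T(t) = 1 + 3*t² (T(t) = 1 + t*(3*t) = 1 + 3*t²)
T(29)*(-225) = (1 + 3*29²)*(-225) = (1 + 3*841)*(-225) = (1 + 2523)*(-225) = 2524*(-225) = -567900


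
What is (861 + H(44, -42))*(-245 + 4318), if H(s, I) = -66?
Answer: 3238035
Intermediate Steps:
(861 + H(44, -42))*(-245 + 4318) = (861 - 66)*(-245 + 4318) = 795*4073 = 3238035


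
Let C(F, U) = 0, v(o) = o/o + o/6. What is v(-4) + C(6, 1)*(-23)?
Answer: ⅓ ≈ 0.33333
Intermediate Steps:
v(o) = 1 + o/6 (v(o) = 1 + o*(⅙) = 1 + o/6)
v(-4) + C(6, 1)*(-23) = (1 + (⅙)*(-4)) + 0*(-23) = (1 - ⅔) + 0 = ⅓ + 0 = ⅓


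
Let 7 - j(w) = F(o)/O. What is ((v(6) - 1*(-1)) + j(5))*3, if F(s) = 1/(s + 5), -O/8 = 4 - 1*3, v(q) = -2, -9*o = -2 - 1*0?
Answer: 6795/376 ≈ 18.072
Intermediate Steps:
o = 2/9 (o = -(-2 - 1*0)/9 = -(-2 + 0)/9 = -⅑*(-2) = 2/9 ≈ 0.22222)
O = -8 (O = -8*(4 - 1*3) = -8*(4 - 3) = -8*1 = -8)
F(s) = 1/(5 + s)
j(w) = 2641/376 (j(w) = 7 - 1/((5 + 2/9)*(-8)) = 7 - (-1)/(47/9*8) = 7 - 9*(-1)/(47*8) = 7 - 1*(-9/376) = 7 + 9/376 = 2641/376)
((v(6) - 1*(-1)) + j(5))*3 = ((-2 - 1*(-1)) + 2641/376)*3 = ((-2 + 1) + 2641/376)*3 = (-1 + 2641/376)*3 = (2265/376)*3 = 6795/376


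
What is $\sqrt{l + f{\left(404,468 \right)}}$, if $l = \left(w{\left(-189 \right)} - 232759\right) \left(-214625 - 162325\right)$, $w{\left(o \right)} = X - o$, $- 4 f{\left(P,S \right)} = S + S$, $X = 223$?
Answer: $6 \sqrt{2432866706} \approx 2.9594 \cdot 10^{5}$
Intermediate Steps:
$f{\left(P,S \right)} = - \frac{S}{2}$ ($f{\left(P,S \right)} = - \frac{S + S}{4} = - \frac{2 S}{4} = - \frac{S}{2}$)
$w{\left(o \right)} = 223 - o$
$l = 87583201650$ ($l = \left(\left(223 - -189\right) - 232759\right) \left(-214625 - 162325\right) = \left(\left(223 + 189\right) - 232759\right) \left(-376950\right) = \left(412 - 232759\right) \left(-376950\right) = \left(-232347\right) \left(-376950\right) = 87583201650$)
$\sqrt{l + f{\left(404,468 \right)}} = \sqrt{87583201650 - 234} = \sqrt{87583201416} = 6 \sqrt{2432866706}$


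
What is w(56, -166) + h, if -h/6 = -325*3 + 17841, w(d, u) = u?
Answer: -101362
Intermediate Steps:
h = -101196 (h = -6*(-325*3 + 17841) = -6*(-975 + 17841) = -6*16866 = -101196)
w(56, -166) + h = -166 - 101196 = -101362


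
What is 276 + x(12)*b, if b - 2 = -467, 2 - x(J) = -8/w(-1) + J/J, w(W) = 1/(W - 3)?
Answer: 14691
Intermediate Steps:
w(W) = 1/(-3 + W)
x(J) = -31 (x(J) = 2 - (-8/(1/(-3 - 1)) + J/J) = 2 - (-8/(1/(-4)) + 1) = 2 - (-8/(-¼) + 1) = 2 - (-8*(-4) + 1) = 2 - (32 + 1) = 2 - 1*33 = 2 - 33 = -31)
b = -465 (b = 2 - 467 = -465)
276 + x(12)*b = 276 - 31*(-465) = 276 + 14415 = 14691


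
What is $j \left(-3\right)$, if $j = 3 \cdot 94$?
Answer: $-846$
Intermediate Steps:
$j = 282$
$j \left(-3\right) = 282 \left(-3\right) = -846$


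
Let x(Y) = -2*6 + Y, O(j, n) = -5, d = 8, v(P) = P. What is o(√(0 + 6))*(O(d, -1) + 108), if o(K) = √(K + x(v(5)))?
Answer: 103*√(-7 + √6) ≈ 219.72*I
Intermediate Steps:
x(Y) = -12 + Y
o(K) = √(-7 + K) (o(K) = √(K + (-12 + 5)) = √(K - 7) = √(-7 + K))
o(√(0 + 6))*(O(d, -1) + 108) = √(-7 + √(0 + 6))*(-5 + 108) = √(-7 + √6)*103 = 103*√(-7 + √6)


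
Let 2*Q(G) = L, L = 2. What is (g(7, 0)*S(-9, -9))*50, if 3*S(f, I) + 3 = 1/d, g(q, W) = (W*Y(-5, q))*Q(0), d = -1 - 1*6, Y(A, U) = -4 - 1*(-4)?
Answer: 0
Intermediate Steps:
Y(A, U) = 0 (Y(A, U) = -4 + 4 = 0)
d = -7 (d = -1 - 6 = -7)
Q(G) = 1 (Q(G) = (½)*2 = 1)
g(q, W) = 0 (g(q, W) = (W*0)*1 = 0*1 = 0)
S(f, I) = -22/21 (S(f, I) = -1 + (1/(-7))/3 = -1 + (1*(-⅐))/3 = -1 + (⅓)*(-⅐) = -1 - 1/21 = -22/21)
(g(7, 0)*S(-9, -9))*50 = (0*(-22/21))*50 = 0*50 = 0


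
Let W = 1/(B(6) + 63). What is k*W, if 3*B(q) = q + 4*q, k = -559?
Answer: -559/73 ≈ -7.6575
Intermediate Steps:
B(q) = 5*q/3 (B(q) = (q + 4*q)/3 = (5*q)/3 = 5*q/3)
W = 1/73 (W = 1/((5/3)*6 + 63) = 1/(10 + 63) = 1/73 ≈ 0.013699)
k*W = -559*1/73 = -559/73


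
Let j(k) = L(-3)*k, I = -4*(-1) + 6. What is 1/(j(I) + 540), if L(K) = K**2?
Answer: 1/630 ≈ 0.0015873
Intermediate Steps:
I = 10 (I = 4 + 6 = 10)
j(k) = 9*k (j(k) = (-3)**2*k = 9*k)
1/(j(I) + 540) = 1/(9*10 + 540) = 1/(90 + 540) = 1/630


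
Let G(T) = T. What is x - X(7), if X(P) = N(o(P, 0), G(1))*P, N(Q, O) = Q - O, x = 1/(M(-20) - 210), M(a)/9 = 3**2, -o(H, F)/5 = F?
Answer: 902/129 ≈ 6.9922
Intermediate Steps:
o(H, F) = -5*F
M(a) = 81 (M(a) = 9*3**2 = 9*9 = 81)
x = -1/129 (x = 1/(81 - 210) = 1/(-129) = -1/129 ≈ -0.0077519)
X(P) = -P (X(P) = (-5*0 - 1*1)*P = (0 - 1)*P = -P)
x - X(7) = -1/129 - (-1)*7 = -1/129 - 1*(-7) = -1/129 + 7 = 902/129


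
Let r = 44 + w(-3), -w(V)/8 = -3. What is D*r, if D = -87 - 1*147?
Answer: -15912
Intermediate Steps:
w(V) = 24 (w(V) = -8*(-3) = 24)
D = -234 (D = -87 - 147 = -234)
r = 68 (r = 44 + 24 = 68)
D*r = -234*68 = -15912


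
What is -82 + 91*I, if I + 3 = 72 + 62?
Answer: 11839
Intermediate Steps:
I = 131 (I = -3 + (72 + 62) = -3 + 134 = 131)
-82 + 91*I = -82 + 91*131 = -82 + 11921 = 11839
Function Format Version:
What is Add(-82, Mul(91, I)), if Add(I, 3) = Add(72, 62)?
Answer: 11839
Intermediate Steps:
I = 131 (I = Add(-3, Add(72, 62)) = Add(-3, 134) = 131)
Add(-82, Mul(91, I)) = Add(-82, Mul(91, 131)) = Add(-82, 11921) = 11839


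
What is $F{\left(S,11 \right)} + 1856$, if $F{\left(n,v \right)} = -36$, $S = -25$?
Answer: $1820$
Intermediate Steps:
$F{\left(S,11 \right)} + 1856 = -36 + 1856 = 1820$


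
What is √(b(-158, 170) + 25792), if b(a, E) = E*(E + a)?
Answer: 14*√142 ≈ 166.83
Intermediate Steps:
√(b(-158, 170) + 25792) = √(170*(170 - 158) + 25792) = √(170*12 + 25792) = √(2040 + 25792) = √27832 = 14*√142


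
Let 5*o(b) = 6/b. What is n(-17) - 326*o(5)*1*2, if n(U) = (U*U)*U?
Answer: -126737/25 ≈ -5069.5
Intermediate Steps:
n(U) = U**3 (n(U) = U**2*U = U**3)
o(b) = 6/(5*b) (o(b) = (6/b)/5 = 6/(5*b))
n(-17) - 326*o(5)*1*2 = (-17)**3 - 326*((6/5)/5)*1*2 = -4913 - 326*((6/5)*(1/5))*1*2 = -4913 - 326*(6/25)*1*2 = -4913 - 1956*2/25 = -4913 - 326*12/25 = -4913 - 3912/25 = -126737/25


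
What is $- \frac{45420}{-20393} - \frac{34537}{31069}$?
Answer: $\frac{706840939}{633590117} \approx 1.1156$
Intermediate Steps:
$- \frac{45420}{-20393} - \frac{34537}{31069} = \left(-45420\right) \left(- \frac{1}{20393}\right) - \frac{34537}{31069} = \frac{45420}{20393} - \frac{34537}{31069} = \frac{706840939}{633590117}$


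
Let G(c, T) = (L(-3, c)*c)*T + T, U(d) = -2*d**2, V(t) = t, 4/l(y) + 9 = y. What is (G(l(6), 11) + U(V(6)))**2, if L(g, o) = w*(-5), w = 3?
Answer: 25281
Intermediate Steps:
l(y) = 4/(-9 + y)
L(g, o) = -15 (L(g, o) = 3*(-5) = -15)
G(c, T) = T - 15*T*c (G(c, T) = (-15*c)*T + T = -15*T*c + T = T - 15*T*c)
(G(l(6), 11) + U(V(6)))**2 = (11*(1 - 60/(-9 + 6)) - 2*6**2)**2 = (11*(1 - 60/(-3)) - 2*36)**2 = (11*(1 - 60*(-1)/3) - 72)**2 = (11*(1 - 15*(-4/3)) - 72)**2 = (11*(1 + 20) - 72)**2 = (11*21 - 72)**2 = (231 - 72)**2 = 159**2 = 25281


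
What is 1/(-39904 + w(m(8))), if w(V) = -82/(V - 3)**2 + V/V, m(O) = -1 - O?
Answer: -72/2873057 ≈ -2.5060e-5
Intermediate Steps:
w(V) = 1 - 82/(-3 + V)**2 (w(V) = -82/(-3 + V)**2 + 1 = 1 - 82/(-3 + V)**2)
1/(-39904 + w(m(8))) = 1/(-39904 + (1 - 82/(-3 + (-1 - 1*8))**2)) = 1/(-39904 + (1 - 82/(-3 + (-1 - 8))**2)) = 1/(-39904 + (1 - 82/(-3 - 9)**2)) = 1/(-39904 + (1 - 82/(-12)**2)) = 1/(-39904 + (1 - 82*1/144)) = 1/(-39904 + (1 - 41/72)) = 1/(-39904 + 31/72) = 1/(-2873057/72) = -72/2873057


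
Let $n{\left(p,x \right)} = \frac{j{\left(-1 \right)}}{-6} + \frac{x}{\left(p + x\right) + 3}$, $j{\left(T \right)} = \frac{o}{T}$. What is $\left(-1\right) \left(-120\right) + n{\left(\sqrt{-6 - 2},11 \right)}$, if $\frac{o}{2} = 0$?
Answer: $\frac{12317}{102} - \frac{11 i \sqrt{2}}{102} \approx 120.75 - 0.15251 i$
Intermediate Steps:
$o = 0$ ($o = 2 \cdot 0 = 0$)
$j{\left(T \right)} = 0$ ($j{\left(T \right)} = \frac{0}{T} = 0$)
$n{\left(p,x \right)} = \frac{x}{3 + p + x}$ ($n{\left(p,x \right)} = \frac{0}{-6} + \frac{x}{\left(p + x\right) + 3} = 0 \left(- \frac{1}{6}\right) + \frac{x}{3 + p + x} = 0 + \frac{x}{3 + p + x} = \frac{x}{3 + p + x}$)
$\left(-1\right) \left(-120\right) + n{\left(\sqrt{-6 - 2},11 \right)} = \left(-1\right) \left(-120\right) + \frac{11}{3 + \sqrt{-6 - 2} + 11} = 120 + \frac{11}{3 + \sqrt{-8} + 11} = 120 + \frac{11}{3 + 2 i \sqrt{2} + 11} = 120 + \frac{11}{14 + 2 i \sqrt{2}}$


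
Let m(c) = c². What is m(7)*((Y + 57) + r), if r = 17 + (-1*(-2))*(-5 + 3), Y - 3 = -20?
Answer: 2597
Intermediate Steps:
Y = -17 (Y = 3 - 20 = -17)
r = 13 (r = 17 + 2*(-2) = 17 - 4 = 13)
m(7)*((Y + 57) + r) = 7²*((-17 + 57) + 13) = 49*(40 + 13) = 49*53 = 2597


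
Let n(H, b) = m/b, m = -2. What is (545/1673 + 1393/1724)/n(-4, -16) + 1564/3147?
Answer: 21709556818/2269185261 ≈ 9.5671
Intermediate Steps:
n(H, b) = -2/b
(545/1673 + 1393/1724)/n(-4, -16) + 1564/3147 = (545/1673 + 1393/1724)/((-2/(-16))) + 1564/3147 = (545*(1/1673) + 1393*(1/1724))/((-2*(-1/16))) + 1564*(1/3147) = (545/1673 + 1393/1724)/(⅛) + 1564/3147 = (3270069/2884252)*8 + 1564/3147 = 6540138/721063 + 1564/3147 = 21709556818/2269185261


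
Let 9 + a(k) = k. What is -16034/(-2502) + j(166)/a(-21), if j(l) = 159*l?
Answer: -5463064/6255 ≈ -873.39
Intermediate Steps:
a(k) = -9 + k
-16034/(-2502) + j(166)/a(-21) = -16034/(-2502) + (159*166)/(-9 - 21) = -16034*(-1/2502) + 26394/(-30) = 8017/1251 + 26394*(-1/30) = 8017/1251 - 4399/5 = -5463064/6255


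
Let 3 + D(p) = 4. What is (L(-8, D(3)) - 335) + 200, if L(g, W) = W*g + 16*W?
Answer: -127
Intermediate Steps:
D(p) = 1 (D(p) = -3 + 4 = 1)
L(g, W) = 16*W + W*g
(L(-8, D(3)) - 335) + 200 = (1*(16 - 8) - 335) + 200 = (1*8 - 335) + 200 = (8 - 335) + 200 = -327 + 200 = -127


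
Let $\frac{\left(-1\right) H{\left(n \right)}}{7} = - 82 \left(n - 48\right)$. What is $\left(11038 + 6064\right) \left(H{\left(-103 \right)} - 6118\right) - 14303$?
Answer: $-1586943087$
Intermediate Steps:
$H{\left(n \right)} = -27552 + 574 n$ ($H{\left(n \right)} = - 7 \left(- 82 \left(n - 48\right)\right) = - 7 \left(- 82 \left(-48 + n\right)\right) = - 7 \left(3936 - 82 n\right) = -27552 + 574 n$)
$\left(11038 + 6064\right) \left(H{\left(-103 \right)} - 6118\right) - 14303 = \left(11038 + 6064\right) \left(\left(-27552 + 574 \left(-103\right)\right) - 6118\right) - 14303 = 17102 \left(\left(-27552 - 59122\right) - 6118\right) - 14303 = 17102 \left(-86674 - 6118\right) - 14303 = 17102 \left(-92792\right) - 14303 = -1586928784 - 14303 = -1586943087$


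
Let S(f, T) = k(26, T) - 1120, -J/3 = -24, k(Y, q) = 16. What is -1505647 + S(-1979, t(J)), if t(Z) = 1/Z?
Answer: -1506751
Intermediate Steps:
J = 72 (J = -3*(-24) = 72)
S(f, T) = -1104 (S(f, T) = 16 - 1120 = -1104)
-1505647 + S(-1979, t(J)) = -1505647 - 1104 = -1506751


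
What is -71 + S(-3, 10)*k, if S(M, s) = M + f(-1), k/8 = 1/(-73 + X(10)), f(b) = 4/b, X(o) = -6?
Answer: -5553/79 ≈ -70.291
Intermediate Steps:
k = -8/79 (k = 8/(-73 - 6) = 8/(-79) = 8*(-1/79) = -8/79 ≈ -0.10127)
S(M, s) = -4 + M (S(M, s) = M + 4/(-1) = M + 4*(-1) = M - 4 = -4 + M)
-71 + S(-3, 10)*k = -71 + (-4 - 3)*(-8/79) = -71 - 7*(-8/79) = -71 + 56/79 = -5553/79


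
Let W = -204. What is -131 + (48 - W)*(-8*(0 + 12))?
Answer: -24323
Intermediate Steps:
-131 + (48 - W)*(-8*(0 + 12)) = -131 + (48 - 1*(-204))*(-8*(0 + 12)) = -131 + (48 + 204)*(-8*12) = -131 + 252*(-96) = -131 - 24192 = -24323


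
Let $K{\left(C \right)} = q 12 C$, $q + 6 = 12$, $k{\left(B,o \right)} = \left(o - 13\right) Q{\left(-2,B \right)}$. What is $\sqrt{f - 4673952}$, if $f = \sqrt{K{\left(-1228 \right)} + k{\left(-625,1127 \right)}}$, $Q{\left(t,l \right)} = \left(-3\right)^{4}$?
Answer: $\sqrt{-4673952 + 3 \sqrt{202}} \approx 2161.9 i$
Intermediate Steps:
$Q{\left(t,l \right)} = 81$
$k{\left(B,o \right)} = -1053 + 81 o$ ($k{\left(B,o \right)} = \left(o - 13\right) 81 = \left(-13 + o\right) 81 = -1053 + 81 o$)
$q = 6$ ($q = -6 + 12 = 6$)
$K{\left(C \right)} = 72 C$ ($K{\left(C \right)} = 6 \cdot 12 C = 72 C$)
$f = 3 \sqrt{202}$ ($f = \sqrt{72 \left(-1228\right) + \left(-1053 + 81 \cdot 1127\right)} = \sqrt{-88416 + \left(-1053 + 91287\right)} = \sqrt{-88416 + 90234} = \sqrt{1818} = 3 \sqrt{202} \approx 42.638$)
$\sqrt{f - 4673952} = \sqrt{3 \sqrt{202} - 4673952} = \sqrt{-4673952 + 3 \sqrt{202}}$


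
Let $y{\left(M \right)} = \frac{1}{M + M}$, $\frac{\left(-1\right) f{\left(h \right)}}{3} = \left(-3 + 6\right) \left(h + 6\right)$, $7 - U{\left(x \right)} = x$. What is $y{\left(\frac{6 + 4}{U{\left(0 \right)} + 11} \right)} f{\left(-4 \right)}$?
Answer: $- \frac{81}{5} \approx -16.2$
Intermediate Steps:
$U{\left(x \right)} = 7 - x$
$f{\left(h \right)} = -54 - 9 h$ ($f{\left(h \right)} = - 3 \left(-3 + 6\right) \left(h + 6\right) = - 3 \cdot 3 \left(6 + h\right) = - 3 \left(18 + 3 h\right) = -54 - 9 h$)
$y{\left(M \right)} = \frac{1}{2 M}$
$y{\left(\frac{6 + 4}{U{\left(0 \right)} + 11} \right)} f{\left(-4 \right)} = \frac{1}{2 \frac{6 + 4}{\left(7 - 0\right) + 11}} \left(-54 - -36\right) = \frac{1}{2 \frac{10}{\left(7 + 0\right) + 11}} \left(-54 + 36\right) = \frac{1}{2 \frac{10}{7 + 11}} \left(-18\right) = \frac{1}{2 \cdot \frac{10}{18}} \left(-18\right) = \frac{1}{2 \cdot 10 \cdot \frac{1}{18}} \left(-18\right) = \frac{1}{2 \cdot \frac{5}{9}} \left(-18\right) = \frac{1}{2} \cdot \frac{9}{5} \left(-18\right) = \frac{9}{10} \left(-18\right) = - \frac{81}{5}$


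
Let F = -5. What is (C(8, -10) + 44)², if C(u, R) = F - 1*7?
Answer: 1024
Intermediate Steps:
C(u, R) = -12 (C(u, R) = -5 - 1*7 = -5 - 7 = -12)
(C(8, -10) + 44)² = (-12 + 44)² = 32² = 1024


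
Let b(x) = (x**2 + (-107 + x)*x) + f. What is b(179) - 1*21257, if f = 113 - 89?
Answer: 23696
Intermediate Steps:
f = 24
b(x) = 24 + x**2 + x*(-107 + x) (b(x) = (x**2 + (-107 + x)*x) + 24 = (x**2 + x*(-107 + x)) + 24 = 24 + x**2 + x*(-107 + x))
b(179) - 1*21257 = (24 - 107*179 + 2*179**2) - 1*21257 = (24 - 19153 + 2*32041) - 21257 = (24 - 19153 + 64082) - 21257 = 44953 - 21257 = 23696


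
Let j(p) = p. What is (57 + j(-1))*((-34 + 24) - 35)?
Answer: -2520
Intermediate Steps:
(57 + j(-1))*((-34 + 24) - 35) = (57 - 1)*((-34 + 24) - 35) = 56*(-10 - 35) = 56*(-45) = -2520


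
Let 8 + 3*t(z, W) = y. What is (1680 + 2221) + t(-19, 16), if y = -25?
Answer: 3890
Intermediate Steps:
t(z, W) = -11 (t(z, W) = -8/3 + (⅓)*(-25) = -8/3 - 25/3 = -11)
(1680 + 2221) + t(-19, 16) = (1680 + 2221) - 11 = 3901 - 11 = 3890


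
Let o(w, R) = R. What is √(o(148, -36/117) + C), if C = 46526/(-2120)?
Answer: I*√1056440255/6890 ≈ 4.7174*I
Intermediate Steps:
C = -23263/1060 (C = 46526*(-1/2120) = -23263/1060 ≈ -21.946)
√(o(148, -36/117) + C) = √(-36/117 - 23263/1060) = √(-36*1/117 - 23263/1060) = √(-4/13 - 23263/1060) = √(-306659/13780) = I*√1056440255/6890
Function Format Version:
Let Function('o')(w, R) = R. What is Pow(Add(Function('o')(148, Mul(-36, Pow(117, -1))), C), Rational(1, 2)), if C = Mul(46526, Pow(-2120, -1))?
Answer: Mul(Rational(1, 6890), I, Pow(1056440255, Rational(1, 2))) ≈ Mul(4.7174, I)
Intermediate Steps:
C = Rational(-23263, 1060) (C = Mul(46526, Rational(-1, 2120)) = Rational(-23263, 1060) ≈ -21.946)
Pow(Add(Function('o')(148, Mul(-36, Pow(117, -1))), C), Rational(1, 2)) = Pow(Add(Mul(-36, Pow(117, -1)), Rational(-23263, 1060)), Rational(1, 2)) = Pow(Add(Mul(-36, Rational(1, 117)), Rational(-23263, 1060)), Rational(1, 2)) = Pow(Add(Rational(-4, 13), Rational(-23263, 1060)), Rational(1, 2)) = Pow(Rational(-306659, 13780), Rational(1, 2)) = Mul(Rational(1, 6890), I, Pow(1056440255, Rational(1, 2)))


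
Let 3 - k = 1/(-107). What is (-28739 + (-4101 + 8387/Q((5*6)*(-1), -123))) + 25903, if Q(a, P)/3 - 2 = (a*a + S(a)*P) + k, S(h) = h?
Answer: -10231163717/1474998 ≈ -6936.4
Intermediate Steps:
k = 322/107 (k = 3 - 1/(-107) = 3 - 1*(-1/107) = 3 + 1/107 = 322/107 ≈ 3.0093)
Q(a, P) = 1608/107 + 3*a**2 + 3*P*a (Q(a, P) = 6 + 3*((a*a + a*P) + 322/107) = 6 + 3*((a**2 + P*a) + 322/107) = 6 + 3*(322/107 + a**2 + P*a) = 6 + (966/107 + 3*a**2 + 3*P*a) = 1608/107 + 3*a**2 + 3*P*a)
(-28739 + (-4101 + 8387/Q((5*6)*(-1), -123))) + 25903 = (-28739 + (-4101 + 8387/(1608/107 + 3*((5*6)*(-1))**2 + 3*(-123)*((5*6)*(-1))))) + 25903 = (-28739 + (-4101 + 8387/(1608/107 + 3*(30*(-1))**2 + 3*(-123)*(30*(-1))))) + 25903 = (-28739 + (-4101 + 8387/(1608/107 + 3*(-30)**2 + 3*(-123)*(-30)))) + 25903 = (-28739 + (-4101 + 8387/(1608/107 + 3*900 + 11070))) + 25903 = (-28739 + (-4101 + 8387/(1608/107 + 2700 + 11070))) + 25903 = (-28739 + (-4101 + 8387/(1474998/107))) + 25903 = (-28739 + (-4101 + 8387*(107/1474998))) + 25903 = (-28739 + (-4101 + 897409/1474998)) + 25903 = (-28739 - 6048069389/1474998) + 25903 = -48438036911/1474998 + 25903 = -10231163717/1474998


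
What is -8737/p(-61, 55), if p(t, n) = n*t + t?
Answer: 8737/3416 ≈ 2.5577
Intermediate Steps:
p(t, n) = t + n*t
-8737/p(-61, 55) = -8737*(-1/(61*(1 + 55))) = -8737/((-61*56)) = -8737/(-3416) = -8737*(-1/3416) = 8737/3416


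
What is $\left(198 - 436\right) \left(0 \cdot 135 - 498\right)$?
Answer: $118524$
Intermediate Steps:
$\left(198 - 436\right) \left(0 \cdot 135 - 498\right) = - 238 \left(0 - 498\right) = \left(-238\right) \left(-498\right) = 118524$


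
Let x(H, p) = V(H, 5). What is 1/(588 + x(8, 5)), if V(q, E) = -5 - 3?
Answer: 1/580 ≈ 0.0017241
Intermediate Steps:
V(q, E) = -8
x(H, p) = -8
1/(588 + x(8, 5)) = 1/(588 - 8) = 1/580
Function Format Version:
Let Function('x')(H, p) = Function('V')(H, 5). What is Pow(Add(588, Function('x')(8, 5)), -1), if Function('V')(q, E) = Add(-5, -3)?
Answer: Rational(1, 580) ≈ 0.0017241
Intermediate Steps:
Function('V')(q, E) = -8
Function('x')(H, p) = -8
Pow(Add(588, Function('x')(8, 5)), -1) = Pow(Add(588, -8), -1) = Pow(580, -1) = Rational(1, 580)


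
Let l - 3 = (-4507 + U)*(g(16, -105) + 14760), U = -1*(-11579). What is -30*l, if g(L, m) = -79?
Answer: -3114721050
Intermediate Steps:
U = 11579
l = 103824035 (l = 3 + (-4507 + 11579)*(-79 + 14760) = 3 + 7072*14681 = 3 + 103824032 = 103824035)
-30*l = -30*103824035 = -3114721050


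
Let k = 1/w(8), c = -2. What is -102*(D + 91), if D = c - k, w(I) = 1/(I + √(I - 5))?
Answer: -8262 + 102*√3 ≈ -8085.3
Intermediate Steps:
w(I) = 1/(I + √(-5 + I))
k = 8 + √3 (k = 1/(1/(8 + √(-5 + 8))) = 1/(1/(8 + √3)) = 8 + √3 ≈ 9.7321)
D = -10 - √3 (D = -2 - (8 + √3) = -2 + (-8 - √3) = -10 - √3 ≈ -11.732)
-102*(D + 91) = -102*((-10 - √3) + 91) = -102*(81 - √3) = -8262 + 102*√3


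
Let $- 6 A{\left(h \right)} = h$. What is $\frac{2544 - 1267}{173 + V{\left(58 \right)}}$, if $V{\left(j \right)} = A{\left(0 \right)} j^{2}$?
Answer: $\frac{1277}{173} \approx 7.3815$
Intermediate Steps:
$A{\left(h \right)} = - \frac{h}{6}$
$V{\left(j \right)} = 0$ ($V{\left(j \right)} = \left(- \frac{1}{6}\right) 0 j^{2} = 0 j^{2} = 0$)
$\frac{2544 - 1267}{173 + V{\left(58 \right)}} = \frac{2544 - 1267}{173 + 0} = \frac{2544 - 1267}{173} = 1277 \cdot \frac{1}{173} = \frac{1277}{173}$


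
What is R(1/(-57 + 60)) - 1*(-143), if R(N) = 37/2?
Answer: 323/2 ≈ 161.50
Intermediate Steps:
R(N) = 37/2 (R(N) = 37*(½) = 37/2)
R(1/(-57 + 60)) - 1*(-143) = 37/2 - 1*(-143) = 37/2 + 143 = 323/2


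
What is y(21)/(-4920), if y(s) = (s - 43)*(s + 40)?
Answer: 671/2460 ≈ 0.27276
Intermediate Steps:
y(s) = (-43 + s)*(40 + s)
y(21)/(-4920) = (-1720 + 21² - 3*21)/(-4920) = (-1720 + 441 - 63)*(-1/4920) = -1342*(-1/4920) = 671/2460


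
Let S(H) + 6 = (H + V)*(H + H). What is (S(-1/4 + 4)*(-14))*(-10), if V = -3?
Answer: -105/2 ≈ -52.500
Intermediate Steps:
S(H) = -6 + 2*H*(-3 + H) (S(H) = -6 + (H - 3)*(H + H) = -6 + (-3 + H)*(2*H) = -6 + 2*H*(-3 + H))
(S(-1/4 + 4)*(-14))*(-10) = ((-6 - 6*(-1/4 + 4) + 2*(-1/4 + 4)²)*(-14))*(-10) = ((-6 - 6*(-1*¼ + 4) + 2*(-1*¼ + 4)²)*(-14))*(-10) = ((-6 - 6*(-¼ + 4) + 2*(-¼ + 4)²)*(-14))*(-10) = ((-6 - 6*15/4 + 2*(15/4)²)*(-14))*(-10) = ((-6 - 45/2 + 2*(225/16))*(-14))*(-10) = ((-6 - 45/2 + 225/8)*(-14))*(-10) = -3/8*(-14)*(-10) = (21/4)*(-10) = -105/2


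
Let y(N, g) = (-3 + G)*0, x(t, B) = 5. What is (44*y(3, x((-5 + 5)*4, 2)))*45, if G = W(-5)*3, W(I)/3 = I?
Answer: 0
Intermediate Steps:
W(I) = 3*I
G = -45 (G = (3*(-5))*3 = -15*3 = -45)
y(N, g) = 0 (y(N, g) = (-3 - 45)*0 = -48*0 = 0)
(44*y(3, x((-5 + 5)*4, 2)))*45 = (44*0)*45 = 0*45 = 0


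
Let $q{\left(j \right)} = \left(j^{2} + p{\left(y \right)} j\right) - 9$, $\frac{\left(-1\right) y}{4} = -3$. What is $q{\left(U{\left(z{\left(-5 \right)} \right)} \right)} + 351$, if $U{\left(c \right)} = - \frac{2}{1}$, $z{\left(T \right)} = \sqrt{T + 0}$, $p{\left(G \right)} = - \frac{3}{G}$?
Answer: $\frac{693}{2} \approx 346.5$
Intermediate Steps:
$y = 12$ ($y = \left(-4\right) \left(-3\right) = 12$)
$z{\left(T \right)} = \sqrt{T}$
$U{\left(c \right)} = -2$ ($U{\left(c \right)} = \left(-2\right) 1 = -2$)
$q{\left(j \right)} = -9 + j^{2} - \frac{j}{4}$ ($q{\left(j \right)} = \left(j^{2} + - \frac{3}{12} j\right) - 9 = \left(j^{2} + \left(-3\right) \frac{1}{12} j\right) - 9 = \left(j^{2} - \frac{j}{4}\right) - 9 = -9 + j^{2} - \frac{j}{4}$)
$q{\left(U{\left(z{\left(-5 \right)} \right)} \right)} + 351 = \left(-9 + \left(-2\right)^{2} - - \frac{1}{2}\right) + 351 = \left(-9 + 4 + \frac{1}{2}\right) + 351 = - \frac{9}{2} + 351 = \frac{693}{2}$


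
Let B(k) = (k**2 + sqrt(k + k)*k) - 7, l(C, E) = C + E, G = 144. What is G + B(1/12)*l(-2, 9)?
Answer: 13687/144 + 7*sqrt(6)/72 ≈ 95.287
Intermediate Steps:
B(k) = -7 + k**2 + sqrt(2)*k**(3/2) (B(k) = (k**2 + sqrt(2*k)*k) - 7 = (k**2 + (sqrt(2)*sqrt(k))*k) - 7 = (k**2 + sqrt(2)*k**(3/2)) - 7 = -7 + k**2 + sqrt(2)*k**(3/2))
G + B(1/12)*l(-2, 9) = 144 + (-7 + (1/12)**2 + sqrt(2)*(1/12)**(3/2))*(-2 + 9) = 144 + (-7 + (1*(1/12))**2 + sqrt(2)*(1*(1/12))**(3/2))*7 = 144 + (-7 + (1/12)**2 + sqrt(2)*(1/12)**(3/2))*7 = 144 + (-7 + 1/144 + sqrt(2)*(sqrt(3)/72))*7 = 144 + (-7 + 1/144 + sqrt(6)/72)*7 = 144 + (-1007/144 + sqrt(6)/72)*7 = 144 + (-7049/144 + 7*sqrt(6)/72) = 13687/144 + 7*sqrt(6)/72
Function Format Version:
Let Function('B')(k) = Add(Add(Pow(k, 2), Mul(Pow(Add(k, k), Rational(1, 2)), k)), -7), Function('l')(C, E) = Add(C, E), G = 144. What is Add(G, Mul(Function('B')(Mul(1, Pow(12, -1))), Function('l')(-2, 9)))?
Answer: Add(Rational(13687, 144), Mul(Rational(7, 72), Pow(6, Rational(1, 2)))) ≈ 95.287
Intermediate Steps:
Function('B')(k) = Add(-7, Pow(k, 2), Mul(Pow(2, Rational(1, 2)), Pow(k, Rational(3, 2)))) (Function('B')(k) = Add(Add(Pow(k, 2), Mul(Pow(Mul(2, k), Rational(1, 2)), k)), -7) = Add(Add(Pow(k, 2), Mul(Mul(Pow(2, Rational(1, 2)), Pow(k, Rational(1, 2))), k)), -7) = Add(Add(Pow(k, 2), Mul(Pow(2, Rational(1, 2)), Pow(k, Rational(3, 2)))), -7) = Add(-7, Pow(k, 2), Mul(Pow(2, Rational(1, 2)), Pow(k, Rational(3, 2)))))
Add(G, Mul(Function('B')(Mul(1, Pow(12, -1))), Function('l')(-2, 9))) = Add(144, Mul(Add(-7, Pow(Mul(1, Pow(12, -1)), 2), Mul(Pow(2, Rational(1, 2)), Pow(Mul(1, Pow(12, -1)), Rational(3, 2)))), Add(-2, 9))) = Add(144, Mul(Add(-7, Pow(Mul(1, Rational(1, 12)), 2), Mul(Pow(2, Rational(1, 2)), Pow(Mul(1, Rational(1, 12)), Rational(3, 2)))), 7)) = Add(144, Mul(Add(-7, Pow(Rational(1, 12), 2), Mul(Pow(2, Rational(1, 2)), Pow(Rational(1, 12), Rational(3, 2)))), 7)) = Add(144, Mul(Add(-7, Rational(1, 144), Mul(Pow(2, Rational(1, 2)), Mul(Rational(1, 72), Pow(3, Rational(1, 2))))), 7)) = Add(144, Mul(Add(-7, Rational(1, 144), Mul(Rational(1, 72), Pow(6, Rational(1, 2)))), 7)) = Add(144, Mul(Add(Rational(-1007, 144), Mul(Rational(1, 72), Pow(6, Rational(1, 2)))), 7)) = Add(144, Add(Rational(-7049, 144), Mul(Rational(7, 72), Pow(6, Rational(1, 2))))) = Add(Rational(13687, 144), Mul(Rational(7, 72), Pow(6, Rational(1, 2))))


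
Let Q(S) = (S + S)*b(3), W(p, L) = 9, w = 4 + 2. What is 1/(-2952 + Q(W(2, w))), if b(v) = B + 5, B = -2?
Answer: -1/2898 ≈ -0.00034507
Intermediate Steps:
w = 6
b(v) = 3 (b(v) = -2 + 5 = 3)
Q(S) = 6*S (Q(S) = (S + S)*3 = (2*S)*3 = 6*S)
1/(-2952 + Q(W(2, w))) = 1/(-2952 + 6*9) = 1/(-2952 + 54) = 1/(-2898) = -1/2898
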